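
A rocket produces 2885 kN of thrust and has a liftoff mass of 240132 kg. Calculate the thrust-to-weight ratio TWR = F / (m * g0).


TWR = 2885000 / (240132 * 9.81) = 1.22

1.22


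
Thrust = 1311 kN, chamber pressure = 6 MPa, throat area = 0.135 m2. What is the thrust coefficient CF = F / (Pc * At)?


CF = 1311000 / (6e6 * 0.135) = 1.62

1.62


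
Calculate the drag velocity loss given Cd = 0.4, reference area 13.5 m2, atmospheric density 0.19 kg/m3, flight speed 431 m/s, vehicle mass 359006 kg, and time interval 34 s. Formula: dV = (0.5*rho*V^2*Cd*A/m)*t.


D = 0.5 * 0.19 * 431^2 * 0.4 * 13.5 = 95295.39 N
a = 95295.39 / 359006 = 0.2654 m/s2
dV = 0.2654 * 34 = 9.0 m/s

9.0 m/s


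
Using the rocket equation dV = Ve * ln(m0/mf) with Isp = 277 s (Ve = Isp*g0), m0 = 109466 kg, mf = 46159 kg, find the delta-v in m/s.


Ve = 277 * 9.81 = 2717.37 m/s
dV = 2717.37 * ln(109466/46159) = 2347 m/s

2347 m/s


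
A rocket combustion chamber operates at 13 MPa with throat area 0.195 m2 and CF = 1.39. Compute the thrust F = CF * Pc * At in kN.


F = 1.39 * 13e6 * 0.195 = 3.5236e+06 N = 3523.7 kN

3523.7 kN


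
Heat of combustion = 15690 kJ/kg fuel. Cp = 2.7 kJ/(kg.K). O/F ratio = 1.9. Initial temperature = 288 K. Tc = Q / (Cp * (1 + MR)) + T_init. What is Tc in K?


Tc = 15690 / (2.7 * (1 + 1.9)) + 288 = 2292 K

2292 K


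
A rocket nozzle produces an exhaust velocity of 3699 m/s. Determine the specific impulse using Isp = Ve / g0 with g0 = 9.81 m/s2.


Isp = Ve / g0 = 3699 / 9.81 = 377.1 s

377.1 s


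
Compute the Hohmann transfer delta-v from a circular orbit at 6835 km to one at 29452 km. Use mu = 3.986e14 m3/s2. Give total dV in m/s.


V1 = sqrt(mu/r1) = 7636.59 m/s
dV1 = V1*(sqrt(2*r2/(r1+r2)) - 1) = 2093.04 m/s
V2 = sqrt(mu/r2) = 3678.84 m/s
dV2 = V2*(1 - sqrt(2*r1/(r1+r2))) = 1420.86 m/s
Total dV = 3514 m/s

3514 m/s


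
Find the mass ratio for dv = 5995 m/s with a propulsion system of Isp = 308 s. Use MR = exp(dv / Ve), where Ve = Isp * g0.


Ve = 308 * 9.81 = 3021.48 m/s
MR = exp(5995 / 3021.48) = 7.273

7.273


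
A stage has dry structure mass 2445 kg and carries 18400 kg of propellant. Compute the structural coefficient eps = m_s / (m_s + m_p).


eps = 2445 / (2445 + 18400) = 0.1173

0.1173


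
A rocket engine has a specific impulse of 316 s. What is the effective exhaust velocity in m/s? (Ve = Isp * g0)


Ve = Isp * g0 = 316 * 9.81 = 3100.0 m/s

3100.0 m/s


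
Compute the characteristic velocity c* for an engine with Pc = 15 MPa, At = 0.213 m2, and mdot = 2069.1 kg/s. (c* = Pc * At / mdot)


c* = 15e6 * 0.213 / 2069.1 = 1544 m/s

1544 m/s


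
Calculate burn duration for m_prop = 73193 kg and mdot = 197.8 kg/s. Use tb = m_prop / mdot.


tb = 73193 / 197.8 = 370.0 s

370.0 s


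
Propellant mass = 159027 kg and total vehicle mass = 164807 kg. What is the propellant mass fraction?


PMF = 159027 / 164807 = 0.965

0.965


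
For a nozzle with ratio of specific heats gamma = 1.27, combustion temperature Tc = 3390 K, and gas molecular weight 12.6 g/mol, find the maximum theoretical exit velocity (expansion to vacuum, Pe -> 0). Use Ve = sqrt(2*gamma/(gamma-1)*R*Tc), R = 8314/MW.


R = 8314 / 12.6 = 659.84 J/(kg.K)
Ve = sqrt(2 * 1.27 / (1.27 - 1) * 659.84 * 3390) = 4587 m/s

4587 m/s


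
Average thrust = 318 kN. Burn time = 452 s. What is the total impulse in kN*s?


It = 318 * 452 = 143736 kN*s

143736 kN*s


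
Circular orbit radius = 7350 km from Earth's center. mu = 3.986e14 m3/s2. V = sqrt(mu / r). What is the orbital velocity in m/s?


V = sqrt(3.986e14 / 7350000) = 7364 m/s

7364 m/s


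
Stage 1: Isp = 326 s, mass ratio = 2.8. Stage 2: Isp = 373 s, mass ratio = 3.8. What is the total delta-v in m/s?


dV1 = 326 * 9.81 * ln(2.8) = 3292.8 m/s
dV2 = 373 * 9.81 * ln(3.8) = 4884.9 m/s
Total dV = 3292.8 + 4884.9 = 8177.7 m/s ~ 8178 m/s

8178 m/s


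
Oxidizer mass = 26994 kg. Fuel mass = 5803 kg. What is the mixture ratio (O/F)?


MR = 26994 / 5803 = 4.65

4.65


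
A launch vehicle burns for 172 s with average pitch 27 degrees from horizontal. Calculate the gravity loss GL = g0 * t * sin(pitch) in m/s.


GL = 9.81 * 172 * sin(27 deg) = 766 m/s

766 m/s


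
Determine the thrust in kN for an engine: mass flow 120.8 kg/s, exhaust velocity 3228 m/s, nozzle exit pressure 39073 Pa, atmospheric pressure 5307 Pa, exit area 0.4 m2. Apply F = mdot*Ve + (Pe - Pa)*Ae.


F = 120.8 * 3228 + (39073 - 5307) * 0.4 = 403449.0 N = 403.4 kN

403.4 kN


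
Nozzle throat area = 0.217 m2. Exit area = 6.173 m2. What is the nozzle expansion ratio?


AR = 6.173 / 0.217 = 28.4

28.4


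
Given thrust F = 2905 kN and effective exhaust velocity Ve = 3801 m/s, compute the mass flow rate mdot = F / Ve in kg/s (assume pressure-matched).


mdot = F / Ve = 2905000 / 3801 = 764.3 kg/s

764.3 kg/s


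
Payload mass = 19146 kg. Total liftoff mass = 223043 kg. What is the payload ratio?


PR = 19146 / 223043 = 0.0858

0.0858


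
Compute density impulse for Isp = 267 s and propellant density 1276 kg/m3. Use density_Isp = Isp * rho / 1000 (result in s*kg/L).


rho*Isp = 267 * 1276 / 1000 = 341 s*kg/L

341 s*kg/L


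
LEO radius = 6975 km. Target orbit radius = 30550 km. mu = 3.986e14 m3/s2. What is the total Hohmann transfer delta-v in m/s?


V1 = sqrt(mu/r1) = 7559.56 m/s
dV1 = V1*(sqrt(2*r2/(r1+r2)) - 1) = 2086.65 m/s
V2 = sqrt(mu/r2) = 3612.13 m/s
dV2 = V2*(1 - sqrt(2*r1/(r1+r2))) = 1409.76 m/s
Total dV = 3496 m/s

3496 m/s


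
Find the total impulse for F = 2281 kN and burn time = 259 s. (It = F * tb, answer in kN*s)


It = 2281 * 259 = 590779 kN*s

590779 kN*s


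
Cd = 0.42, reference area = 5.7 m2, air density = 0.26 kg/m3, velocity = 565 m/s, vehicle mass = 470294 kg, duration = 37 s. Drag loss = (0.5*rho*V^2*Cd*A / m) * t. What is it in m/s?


D = 0.5 * 0.26 * 565^2 * 0.42 * 5.7 = 99349.2 N
a = 99349.2 / 470294 = 0.2112 m/s2
dV = 0.2112 * 37 = 7.8 m/s

7.8 m/s


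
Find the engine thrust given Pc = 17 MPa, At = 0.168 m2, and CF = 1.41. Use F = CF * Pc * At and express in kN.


F = 1.41 * 17e6 * 0.168 = 4.0270e+06 N = 4027.0 kN

4027.0 kN


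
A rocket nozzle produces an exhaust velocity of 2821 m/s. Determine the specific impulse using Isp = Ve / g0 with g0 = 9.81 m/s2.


Isp = Ve / g0 = 2821 / 9.81 = 287.6 s

287.6 s


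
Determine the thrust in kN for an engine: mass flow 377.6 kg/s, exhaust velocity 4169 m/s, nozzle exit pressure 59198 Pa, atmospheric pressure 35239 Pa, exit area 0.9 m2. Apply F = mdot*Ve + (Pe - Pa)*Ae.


F = 377.6 * 4169 + (59198 - 35239) * 0.9 = 1.5958e+06 N = 1595.8 kN

1595.8 kN


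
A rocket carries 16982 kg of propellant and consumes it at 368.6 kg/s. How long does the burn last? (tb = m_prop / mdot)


tb = 16982 / 368.6 = 46.1 s

46.1 s


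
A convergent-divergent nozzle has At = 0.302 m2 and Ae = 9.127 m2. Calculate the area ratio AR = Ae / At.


AR = 9.127 / 0.302 = 30.2

30.2


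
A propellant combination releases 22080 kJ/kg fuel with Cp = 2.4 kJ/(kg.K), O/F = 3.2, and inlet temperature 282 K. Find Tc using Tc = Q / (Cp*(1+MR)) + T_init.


Tc = 22080 / (2.4 * (1 + 3.2)) + 282 = 2472 K

2472 K


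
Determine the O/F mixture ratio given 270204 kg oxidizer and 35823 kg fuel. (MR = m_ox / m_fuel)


MR = 270204 / 35823 = 7.54

7.54


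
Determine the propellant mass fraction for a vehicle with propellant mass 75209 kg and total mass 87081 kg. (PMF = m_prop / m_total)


PMF = 75209 / 87081 = 0.864

0.864


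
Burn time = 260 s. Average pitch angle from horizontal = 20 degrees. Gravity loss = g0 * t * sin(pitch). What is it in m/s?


GL = 9.81 * 260 * sin(20 deg) = 872 m/s

872 m/s


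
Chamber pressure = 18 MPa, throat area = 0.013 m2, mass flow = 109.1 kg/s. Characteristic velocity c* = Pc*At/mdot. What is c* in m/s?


c* = 18e6 * 0.013 / 109.1 = 2145 m/s

2145 m/s


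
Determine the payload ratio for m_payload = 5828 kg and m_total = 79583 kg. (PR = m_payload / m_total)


PR = 5828 / 79583 = 0.0732

0.0732


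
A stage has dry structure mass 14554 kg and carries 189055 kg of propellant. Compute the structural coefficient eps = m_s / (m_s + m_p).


eps = 14554 / (14554 + 189055) = 0.0715

0.0715


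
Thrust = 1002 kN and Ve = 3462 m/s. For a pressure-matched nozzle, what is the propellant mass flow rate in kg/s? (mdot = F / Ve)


mdot = F / Ve = 1002000 / 3462 = 289.4 kg/s

289.4 kg/s


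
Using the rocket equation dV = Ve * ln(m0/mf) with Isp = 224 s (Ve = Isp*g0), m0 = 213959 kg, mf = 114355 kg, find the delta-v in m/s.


Ve = 224 * 9.81 = 2197.44 m/s
dV = 2197.44 * ln(213959/114355) = 1377 m/s

1377 m/s


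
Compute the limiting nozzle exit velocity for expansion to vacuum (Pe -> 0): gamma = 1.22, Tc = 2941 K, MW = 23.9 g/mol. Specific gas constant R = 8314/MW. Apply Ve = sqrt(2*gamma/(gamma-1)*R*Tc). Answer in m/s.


R = 8314 / 23.9 = 347.87 J/(kg.K)
Ve = sqrt(2 * 1.22 / (1.22 - 1) * 347.87 * 2941) = 3369 m/s

3369 m/s


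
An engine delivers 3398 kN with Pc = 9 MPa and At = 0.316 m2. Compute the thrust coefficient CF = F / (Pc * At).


CF = 3398000 / (9e6 * 0.316) = 1.19

1.19


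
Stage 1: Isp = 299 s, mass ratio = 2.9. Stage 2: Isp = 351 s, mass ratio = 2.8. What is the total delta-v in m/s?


dV1 = 299 * 9.81 * ln(2.9) = 3123.0 m/s
dV2 = 351 * 9.81 * ln(2.8) = 3545.3 m/s
Total dV = 3123.0 + 3545.3 = 6668.3 m/s ~ 6668 m/s

6668 m/s


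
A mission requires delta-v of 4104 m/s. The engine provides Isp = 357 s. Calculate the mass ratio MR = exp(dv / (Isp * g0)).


Ve = 357 * 9.81 = 3502.17 m/s
MR = exp(4104 / 3502.17) = 3.228

3.228


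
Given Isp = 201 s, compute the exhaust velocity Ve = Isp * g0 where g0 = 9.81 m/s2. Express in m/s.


Ve = Isp * g0 = 201 * 9.81 = 1971.8 m/s

1971.8 m/s


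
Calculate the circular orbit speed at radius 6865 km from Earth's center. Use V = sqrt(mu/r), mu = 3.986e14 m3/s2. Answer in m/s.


V = sqrt(3.986e14 / 6865000) = 7620 m/s

7620 m/s


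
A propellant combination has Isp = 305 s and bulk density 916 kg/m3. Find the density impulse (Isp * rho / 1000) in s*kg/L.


rho*Isp = 305 * 916 / 1000 = 279 s*kg/L

279 s*kg/L


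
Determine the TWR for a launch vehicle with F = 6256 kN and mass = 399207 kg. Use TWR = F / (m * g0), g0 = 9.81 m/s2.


TWR = 6256000 / (399207 * 9.81) = 1.6

1.6


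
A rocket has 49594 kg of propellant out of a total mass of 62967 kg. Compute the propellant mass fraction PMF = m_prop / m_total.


PMF = 49594 / 62967 = 0.788

0.788


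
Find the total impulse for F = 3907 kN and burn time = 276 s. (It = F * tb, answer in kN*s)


It = 3907 * 276 = 1078332 kN*s

1078332 kN*s


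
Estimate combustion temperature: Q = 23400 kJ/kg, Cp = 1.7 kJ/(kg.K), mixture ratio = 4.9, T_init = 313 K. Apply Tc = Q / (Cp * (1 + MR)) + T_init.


Tc = 23400 / (1.7 * (1 + 4.9)) + 313 = 2646 K

2646 K


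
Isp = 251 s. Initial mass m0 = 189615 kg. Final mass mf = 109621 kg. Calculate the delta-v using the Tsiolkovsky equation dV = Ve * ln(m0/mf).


Ve = 251 * 9.81 = 2462.31 m/s
dV = 2462.31 * ln(189615/109621) = 1349 m/s

1349 m/s


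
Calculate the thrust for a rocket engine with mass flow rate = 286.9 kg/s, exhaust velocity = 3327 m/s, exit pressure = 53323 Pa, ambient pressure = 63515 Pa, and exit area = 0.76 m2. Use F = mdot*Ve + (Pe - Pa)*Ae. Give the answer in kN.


F = 286.9 * 3327 + (53323 - 63515) * 0.76 = 946770.0 N = 946.8 kN

946.8 kN


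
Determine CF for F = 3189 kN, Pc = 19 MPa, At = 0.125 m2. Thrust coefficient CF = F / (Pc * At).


CF = 3189000 / (19e6 * 0.125) = 1.34

1.34


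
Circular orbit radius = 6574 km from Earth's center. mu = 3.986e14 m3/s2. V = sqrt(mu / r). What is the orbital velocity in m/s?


V = sqrt(3.986e14 / 6574000) = 7787 m/s

7787 m/s


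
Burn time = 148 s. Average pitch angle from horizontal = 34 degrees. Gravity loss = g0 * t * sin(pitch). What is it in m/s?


GL = 9.81 * 148 * sin(34 deg) = 812 m/s

812 m/s


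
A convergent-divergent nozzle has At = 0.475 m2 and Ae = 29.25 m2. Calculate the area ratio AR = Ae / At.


AR = 29.25 / 0.475 = 61.6

61.6


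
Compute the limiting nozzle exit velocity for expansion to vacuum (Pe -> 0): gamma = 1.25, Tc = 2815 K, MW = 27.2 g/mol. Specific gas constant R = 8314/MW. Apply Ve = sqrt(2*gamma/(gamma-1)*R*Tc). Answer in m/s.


R = 8314 / 27.2 = 305.66 J/(kg.K)
Ve = sqrt(2 * 1.25 / (1.25 - 1) * 305.66 * 2815) = 2933 m/s

2933 m/s


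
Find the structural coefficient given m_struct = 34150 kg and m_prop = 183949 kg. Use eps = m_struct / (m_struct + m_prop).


eps = 34150 / (34150 + 183949) = 0.1566

0.1566


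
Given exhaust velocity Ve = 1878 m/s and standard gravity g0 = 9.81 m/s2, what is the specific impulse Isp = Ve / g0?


Isp = Ve / g0 = 1878 / 9.81 = 191.4 s

191.4 s


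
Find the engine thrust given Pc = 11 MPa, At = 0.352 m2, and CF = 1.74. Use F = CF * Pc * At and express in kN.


F = 1.74 * 11e6 * 0.352 = 6.7373e+06 N = 6737.3 kN

6737.3 kN


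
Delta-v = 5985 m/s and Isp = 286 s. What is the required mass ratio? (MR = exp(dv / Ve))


Ve = 286 * 9.81 = 2805.66 m/s
MR = exp(5985 / 2805.66) = 8.442

8.442


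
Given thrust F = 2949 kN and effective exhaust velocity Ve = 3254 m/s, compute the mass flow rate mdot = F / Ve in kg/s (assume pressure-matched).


mdot = F / Ve = 2949000 / 3254 = 906.3 kg/s

906.3 kg/s


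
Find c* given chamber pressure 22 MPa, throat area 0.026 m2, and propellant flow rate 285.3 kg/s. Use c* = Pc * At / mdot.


c* = 22e6 * 0.026 / 285.3 = 2005 m/s

2005 m/s


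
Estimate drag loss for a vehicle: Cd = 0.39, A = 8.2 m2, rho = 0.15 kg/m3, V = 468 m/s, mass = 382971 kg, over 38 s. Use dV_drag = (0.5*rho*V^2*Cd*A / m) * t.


D = 0.5 * 0.15 * 468^2 * 0.39 * 8.2 = 52532.91 N
a = 52532.91 / 382971 = 0.1372 m/s2
dV = 0.1372 * 38 = 5.2 m/s

5.2 m/s


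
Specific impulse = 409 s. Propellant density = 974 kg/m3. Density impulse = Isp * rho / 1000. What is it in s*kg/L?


rho*Isp = 409 * 974 / 1000 = 398 s*kg/L

398 s*kg/L


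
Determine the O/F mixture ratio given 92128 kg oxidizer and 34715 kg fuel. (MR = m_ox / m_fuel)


MR = 92128 / 34715 = 2.65

2.65


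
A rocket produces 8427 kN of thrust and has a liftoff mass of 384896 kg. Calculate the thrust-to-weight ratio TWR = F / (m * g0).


TWR = 8427000 / (384896 * 9.81) = 2.23

2.23


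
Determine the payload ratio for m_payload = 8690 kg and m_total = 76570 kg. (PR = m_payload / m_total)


PR = 8690 / 76570 = 0.1135

0.1135


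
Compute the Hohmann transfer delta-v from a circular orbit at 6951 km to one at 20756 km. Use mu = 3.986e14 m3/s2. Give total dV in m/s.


V1 = sqrt(mu/r1) = 7572.6 m/s
dV1 = V1*(sqrt(2*r2/(r1+r2)) - 1) = 1696.49 m/s
V2 = sqrt(mu/r2) = 4382.25 m/s
dV2 = V2*(1 - sqrt(2*r1/(r1+r2))) = 1278.11 m/s
Total dV = 2975 m/s

2975 m/s


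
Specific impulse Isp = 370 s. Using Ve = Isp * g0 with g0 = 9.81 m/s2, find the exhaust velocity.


Ve = Isp * g0 = 370 * 9.81 = 3629.7 m/s

3629.7 m/s


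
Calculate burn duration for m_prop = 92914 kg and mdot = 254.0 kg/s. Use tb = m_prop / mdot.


tb = 92914 / 254.0 = 365.8 s

365.8 s


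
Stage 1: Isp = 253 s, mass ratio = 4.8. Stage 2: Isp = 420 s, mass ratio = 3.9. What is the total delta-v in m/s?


dV1 = 253 * 9.81 * ln(4.8) = 3893.2 m/s
dV2 = 420 * 9.81 * ln(3.9) = 5607.5 m/s
Total dV = 3893.2 + 5607.5 = 9500.7 m/s ~ 9501 m/s

9501 m/s


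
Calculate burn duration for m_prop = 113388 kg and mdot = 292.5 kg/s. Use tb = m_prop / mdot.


tb = 113388 / 292.5 = 387.7 s

387.7 s


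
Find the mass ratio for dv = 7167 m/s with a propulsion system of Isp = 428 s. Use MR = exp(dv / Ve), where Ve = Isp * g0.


Ve = 428 * 9.81 = 4198.68 m/s
MR = exp(7167 / 4198.68) = 5.512

5.512


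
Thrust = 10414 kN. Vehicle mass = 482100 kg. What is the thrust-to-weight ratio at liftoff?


TWR = 10414000 / (482100 * 9.81) = 2.2

2.2


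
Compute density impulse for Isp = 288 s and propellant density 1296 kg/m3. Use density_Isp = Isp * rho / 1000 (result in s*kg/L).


rho*Isp = 288 * 1296 / 1000 = 373 s*kg/L

373 s*kg/L


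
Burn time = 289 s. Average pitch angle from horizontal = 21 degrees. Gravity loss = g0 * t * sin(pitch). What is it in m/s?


GL = 9.81 * 289 * sin(21 deg) = 1016 m/s

1016 m/s


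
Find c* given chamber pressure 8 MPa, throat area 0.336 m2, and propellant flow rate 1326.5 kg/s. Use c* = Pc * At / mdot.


c* = 8e6 * 0.336 / 1326.5 = 2026 m/s

2026 m/s


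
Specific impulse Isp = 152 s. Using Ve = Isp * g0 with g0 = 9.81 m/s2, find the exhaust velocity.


Ve = Isp * g0 = 152 * 9.81 = 1491.1 m/s

1491.1 m/s


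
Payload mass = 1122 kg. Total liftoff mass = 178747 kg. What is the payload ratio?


PR = 1122 / 178747 = 0.0063

0.0063


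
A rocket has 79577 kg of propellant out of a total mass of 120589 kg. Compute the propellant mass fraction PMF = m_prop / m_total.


PMF = 79577 / 120589 = 0.66

0.66


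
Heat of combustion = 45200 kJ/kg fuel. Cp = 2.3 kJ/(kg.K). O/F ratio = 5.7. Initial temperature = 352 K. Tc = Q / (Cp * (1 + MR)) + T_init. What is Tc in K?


Tc = 45200 / (2.3 * (1 + 5.7)) + 352 = 3285 K

3285 K


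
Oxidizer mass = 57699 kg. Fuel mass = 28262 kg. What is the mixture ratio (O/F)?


MR = 57699 / 28262 = 2.04

2.04


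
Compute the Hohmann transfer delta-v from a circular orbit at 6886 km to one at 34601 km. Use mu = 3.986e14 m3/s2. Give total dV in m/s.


V1 = sqrt(mu/r1) = 7608.26 m/s
dV1 = V1*(sqrt(2*r2/(r1+r2)) - 1) = 2218.01 m/s
V2 = sqrt(mu/r2) = 3394.1 m/s
dV2 = V2*(1 - sqrt(2*r1/(r1+r2))) = 1438.56 m/s
Total dV = 3657 m/s

3657 m/s


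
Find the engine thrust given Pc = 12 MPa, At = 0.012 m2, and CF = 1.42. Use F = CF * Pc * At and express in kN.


F = 1.42 * 12e6 * 0.012 = 204480.0 N = 204.5 kN

204.5 kN


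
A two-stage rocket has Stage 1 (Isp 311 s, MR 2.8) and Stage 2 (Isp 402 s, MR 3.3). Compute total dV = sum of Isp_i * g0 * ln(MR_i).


dV1 = 311 * 9.81 * ln(2.8) = 3141.3 m/s
dV2 = 402 * 9.81 * ln(3.3) = 4708.4 m/s
Total dV = 3141.3 + 4708.4 = 7849.7 m/s ~ 7850 m/s

7850 m/s


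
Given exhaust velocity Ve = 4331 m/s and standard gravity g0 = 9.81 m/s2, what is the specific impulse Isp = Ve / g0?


Isp = Ve / g0 = 4331 / 9.81 = 441.5 s

441.5 s


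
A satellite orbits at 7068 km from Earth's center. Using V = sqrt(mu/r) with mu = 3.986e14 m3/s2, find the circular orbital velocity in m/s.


V = sqrt(3.986e14 / 7068000) = 7510 m/s

7510 m/s


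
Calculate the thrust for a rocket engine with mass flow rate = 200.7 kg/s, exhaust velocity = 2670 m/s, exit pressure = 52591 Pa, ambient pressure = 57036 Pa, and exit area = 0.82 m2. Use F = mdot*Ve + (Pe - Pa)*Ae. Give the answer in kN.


F = 200.7 * 2670 + (52591 - 57036) * 0.82 = 532224.0 N = 532.2 kN

532.2 kN


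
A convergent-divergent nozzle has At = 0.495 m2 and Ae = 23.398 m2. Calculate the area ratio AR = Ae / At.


AR = 23.398 / 0.495 = 47.3

47.3


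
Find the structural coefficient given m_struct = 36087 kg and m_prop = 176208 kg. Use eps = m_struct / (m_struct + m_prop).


eps = 36087 / (36087 + 176208) = 0.17

0.17


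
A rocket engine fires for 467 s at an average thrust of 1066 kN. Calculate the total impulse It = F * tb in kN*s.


It = 1066 * 467 = 497822 kN*s

497822 kN*s


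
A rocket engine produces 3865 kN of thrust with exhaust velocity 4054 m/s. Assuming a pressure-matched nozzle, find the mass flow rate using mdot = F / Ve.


mdot = F / Ve = 3865000 / 4054 = 953.4 kg/s

953.4 kg/s


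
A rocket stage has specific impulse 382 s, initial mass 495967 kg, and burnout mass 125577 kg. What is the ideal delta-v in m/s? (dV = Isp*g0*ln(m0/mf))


Ve = 382 * 9.81 = 3747.42 m/s
dV = 3747.42 * ln(495967/125577) = 5147 m/s

5147 m/s


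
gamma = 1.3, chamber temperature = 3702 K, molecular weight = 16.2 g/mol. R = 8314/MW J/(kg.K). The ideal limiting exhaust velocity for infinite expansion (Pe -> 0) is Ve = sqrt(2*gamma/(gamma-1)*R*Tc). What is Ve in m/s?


R = 8314 / 16.2 = 513.21 J/(kg.K)
Ve = sqrt(2 * 1.3 / (1.3 - 1) * 513.21 * 3702) = 4058 m/s

4058 m/s


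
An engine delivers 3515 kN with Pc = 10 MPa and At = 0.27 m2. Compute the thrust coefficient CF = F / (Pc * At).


CF = 3515000 / (10e6 * 0.27) = 1.3

1.3


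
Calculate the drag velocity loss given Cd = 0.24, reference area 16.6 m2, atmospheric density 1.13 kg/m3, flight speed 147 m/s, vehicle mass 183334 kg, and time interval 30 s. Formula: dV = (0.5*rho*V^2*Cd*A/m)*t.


D = 0.5 * 1.13 * 147^2 * 0.24 * 16.6 = 48640.99 N
a = 48640.99 / 183334 = 0.2653 m/s2
dV = 0.2653 * 30 = 8.0 m/s

8.0 m/s


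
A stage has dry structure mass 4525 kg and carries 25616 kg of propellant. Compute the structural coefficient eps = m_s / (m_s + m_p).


eps = 4525 / (4525 + 25616) = 0.1501

0.1501


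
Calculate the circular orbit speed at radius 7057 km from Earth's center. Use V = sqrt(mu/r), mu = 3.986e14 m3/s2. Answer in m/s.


V = sqrt(3.986e14 / 7057000) = 7516 m/s

7516 m/s


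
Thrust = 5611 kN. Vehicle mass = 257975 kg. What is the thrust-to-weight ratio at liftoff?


TWR = 5611000 / (257975 * 9.81) = 2.22

2.22


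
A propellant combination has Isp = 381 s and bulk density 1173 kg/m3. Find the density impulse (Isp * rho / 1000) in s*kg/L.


rho*Isp = 381 * 1173 / 1000 = 447 s*kg/L

447 s*kg/L


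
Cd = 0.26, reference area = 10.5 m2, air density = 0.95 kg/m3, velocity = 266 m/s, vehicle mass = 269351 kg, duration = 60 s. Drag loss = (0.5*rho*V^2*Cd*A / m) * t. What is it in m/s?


D = 0.5 * 0.95 * 266^2 * 0.26 * 10.5 = 91752.84 N
a = 91752.84 / 269351 = 0.3406 m/s2
dV = 0.3406 * 60 = 20.4 m/s

20.4 m/s


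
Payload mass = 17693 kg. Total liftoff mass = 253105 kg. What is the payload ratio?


PR = 17693 / 253105 = 0.0699

0.0699


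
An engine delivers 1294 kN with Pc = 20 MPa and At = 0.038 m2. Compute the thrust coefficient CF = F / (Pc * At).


CF = 1294000 / (20e6 * 0.038) = 1.7

1.7


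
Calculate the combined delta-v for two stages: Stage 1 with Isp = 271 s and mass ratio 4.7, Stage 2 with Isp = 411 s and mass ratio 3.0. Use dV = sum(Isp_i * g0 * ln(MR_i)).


dV1 = 271 * 9.81 * ln(4.7) = 4114.2 m/s
dV2 = 411 * 9.81 * ln(3.0) = 4429.5 m/s
Total dV = 4114.2 + 4429.5 = 8543.7 m/s ~ 8544 m/s

8544 m/s


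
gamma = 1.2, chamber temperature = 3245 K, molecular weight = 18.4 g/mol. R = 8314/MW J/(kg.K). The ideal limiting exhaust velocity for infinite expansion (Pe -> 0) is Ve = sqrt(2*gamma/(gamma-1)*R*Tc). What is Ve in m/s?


R = 8314 / 18.4 = 451.85 J/(kg.K)
Ve = sqrt(2 * 1.2 / (1.2 - 1) * 451.85 * 3245) = 4195 m/s

4195 m/s


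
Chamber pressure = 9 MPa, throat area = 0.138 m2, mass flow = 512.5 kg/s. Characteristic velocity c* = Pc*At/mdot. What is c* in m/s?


c* = 9e6 * 0.138 / 512.5 = 2423 m/s

2423 m/s


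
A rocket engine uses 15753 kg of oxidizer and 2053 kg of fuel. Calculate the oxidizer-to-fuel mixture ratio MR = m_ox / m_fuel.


MR = 15753 / 2053 = 7.67

7.67


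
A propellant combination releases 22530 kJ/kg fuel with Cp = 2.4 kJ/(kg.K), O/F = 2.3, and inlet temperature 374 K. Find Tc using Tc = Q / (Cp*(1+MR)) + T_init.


Tc = 22530 / (2.4 * (1 + 2.3)) + 374 = 3219 K

3219 K


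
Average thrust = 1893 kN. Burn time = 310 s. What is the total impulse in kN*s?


It = 1893 * 310 = 586830 kN*s

586830 kN*s


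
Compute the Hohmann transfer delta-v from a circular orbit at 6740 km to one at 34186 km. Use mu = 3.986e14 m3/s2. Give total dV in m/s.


V1 = sqrt(mu/r1) = 7690.22 m/s
dV1 = V1*(sqrt(2*r2/(r1+r2)) - 1) = 2249.59 m/s
V2 = sqrt(mu/r2) = 3414.64 m/s
dV2 = V2*(1 - sqrt(2*r1/(r1+r2))) = 1454.94 m/s
Total dV = 3705 m/s

3705 m/s


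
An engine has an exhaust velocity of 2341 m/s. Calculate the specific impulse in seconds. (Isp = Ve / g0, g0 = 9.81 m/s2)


Isp = Ve / g0 = 2341 / 9.81 = 238.6 s

238.6 s


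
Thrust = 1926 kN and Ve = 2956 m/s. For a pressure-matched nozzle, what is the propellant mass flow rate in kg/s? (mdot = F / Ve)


mdot = F / Ve = 1926000 / 2956 = 651.6 kg/s

651.6 kg/s


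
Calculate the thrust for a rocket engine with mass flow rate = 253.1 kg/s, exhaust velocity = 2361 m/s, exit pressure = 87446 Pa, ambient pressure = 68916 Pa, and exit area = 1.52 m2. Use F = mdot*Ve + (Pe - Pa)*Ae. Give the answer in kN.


F = 253.1 * 2361 + (87446 - 68916) * 1.52 = 625735.0 N = 625.7 kN

625.7 kN


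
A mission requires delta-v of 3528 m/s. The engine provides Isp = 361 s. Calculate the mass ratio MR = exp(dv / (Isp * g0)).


Ve = 361 * 9.81 = 3541.41 m/s
MR = exp(3528 / 3541.41) = 2.708

2.708


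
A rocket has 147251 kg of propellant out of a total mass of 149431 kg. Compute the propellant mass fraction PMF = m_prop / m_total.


PMF = 147251 / 149431 = 0.985

0.985


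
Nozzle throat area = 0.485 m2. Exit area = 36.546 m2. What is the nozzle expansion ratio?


AR = 36.546 / 0.485 = 75.4

75.4


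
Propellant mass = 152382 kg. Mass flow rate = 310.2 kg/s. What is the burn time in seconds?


tb = 152382 / 310.2 = 491.2 s

491.2 s


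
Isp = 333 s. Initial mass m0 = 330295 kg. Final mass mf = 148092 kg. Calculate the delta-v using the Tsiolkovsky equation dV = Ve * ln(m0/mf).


Ve = 333 * 9.81 = 3266.73 m/s
dV = 3266.73 * ln(330295/148092) = 2620 m/s

2620 m/s


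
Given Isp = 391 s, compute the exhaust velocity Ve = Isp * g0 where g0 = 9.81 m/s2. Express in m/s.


Ve = Isp * g0 = 391 * 9.81 = 3835.7 m/s

3835.7 m/s


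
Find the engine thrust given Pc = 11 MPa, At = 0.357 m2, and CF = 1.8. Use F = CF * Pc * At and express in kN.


F = 1.8 * 11e6 * 0.357 = 7.0686e+06 N = 7068.6 kN

7068.6 kN


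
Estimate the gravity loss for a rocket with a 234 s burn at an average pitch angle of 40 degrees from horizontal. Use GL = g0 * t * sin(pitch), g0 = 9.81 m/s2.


GL = 9.81 * 234 * sin(40 deg) = 1476 m/s

1476 m/s


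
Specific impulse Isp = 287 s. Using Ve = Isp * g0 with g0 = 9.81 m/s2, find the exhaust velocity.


Ve = Isp * g0 = 287 * 9.81 = 2815.5 m/s

2815.5 m/s


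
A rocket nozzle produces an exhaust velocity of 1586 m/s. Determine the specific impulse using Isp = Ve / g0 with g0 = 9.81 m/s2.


Isp = Ve / g0 = 1586 / 9.81 = 161.7 s

161.7 s


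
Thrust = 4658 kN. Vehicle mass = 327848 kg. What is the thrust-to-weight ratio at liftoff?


TWR = 4658000 / (327848 * 9.81) = 1.45

1.45


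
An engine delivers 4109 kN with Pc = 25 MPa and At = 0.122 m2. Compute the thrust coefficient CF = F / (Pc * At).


CF = 4109000 / (25e6 * 0.122) = 1.35

1.35


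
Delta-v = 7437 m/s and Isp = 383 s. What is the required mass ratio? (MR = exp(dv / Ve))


Ve = 383 * 9.81 = 3757.23 m/s
MR = exp(7437 / 3757.23) = 7.238

7.238


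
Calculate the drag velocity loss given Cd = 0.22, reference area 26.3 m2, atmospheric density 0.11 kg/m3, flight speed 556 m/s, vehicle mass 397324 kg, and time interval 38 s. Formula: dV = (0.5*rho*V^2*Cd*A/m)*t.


D = 0.5 * 0.11 * 556^2 * 0.22 * 26.3 = 98376.35 N
a = 98376.35 / 397324 = 0.2476 m/s2
dV = 0.2476 * 38 = 9.4 m/s

9.4 m/s


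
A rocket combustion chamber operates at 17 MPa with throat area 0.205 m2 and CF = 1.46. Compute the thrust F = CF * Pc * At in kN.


F = 1.46 * 17e6 * 0.205 = 5.0881e+06 N = 5088.1 kN

5088.1 kN


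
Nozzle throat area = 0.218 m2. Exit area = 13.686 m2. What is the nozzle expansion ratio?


AR = 13.686 / 0.218 = 62.8

62.8


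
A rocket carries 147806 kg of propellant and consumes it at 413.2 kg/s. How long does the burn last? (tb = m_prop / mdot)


tb = 147806 / 413.2 = 357.7 s

357.7 s


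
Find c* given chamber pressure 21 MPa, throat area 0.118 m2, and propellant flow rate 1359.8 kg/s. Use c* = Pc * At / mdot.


c* = 21e6 * 0.118 / 1359.8 = 1822 m/s

1822 m/s


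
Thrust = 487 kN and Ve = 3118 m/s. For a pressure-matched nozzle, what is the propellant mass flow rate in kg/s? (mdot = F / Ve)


mdot = F / Ve = 487000 / 3118 = 156.2 kg/s

156.2 kg/s


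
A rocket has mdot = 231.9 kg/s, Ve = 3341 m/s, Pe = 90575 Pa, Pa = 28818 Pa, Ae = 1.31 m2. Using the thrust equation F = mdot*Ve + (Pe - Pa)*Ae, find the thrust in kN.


F = 231.9 * 3341 + (90575 - 28818) * 1.31 = 855680.0 N = 855.7 kN

855.7 kN


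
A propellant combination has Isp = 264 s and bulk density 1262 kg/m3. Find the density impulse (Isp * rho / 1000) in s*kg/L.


rho*Isp = 264 * 1262 / 1000 = 333 s*kg/L

333 s*kg/L


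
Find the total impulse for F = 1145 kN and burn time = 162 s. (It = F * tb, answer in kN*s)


It = 1145 * 162 = 185490 kN*s

185490 kN*s


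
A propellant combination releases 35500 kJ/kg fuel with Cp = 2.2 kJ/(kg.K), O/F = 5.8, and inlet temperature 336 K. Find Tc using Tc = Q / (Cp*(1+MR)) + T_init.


Tc = 35500 / (2.2 * (1 + 5.8)) + 336 = 2709 K

2709 K


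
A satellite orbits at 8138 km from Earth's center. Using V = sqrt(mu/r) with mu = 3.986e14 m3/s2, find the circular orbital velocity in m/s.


V = sqrt(3.986e14 / 8138000) = 6999 m/s

6999 m/s


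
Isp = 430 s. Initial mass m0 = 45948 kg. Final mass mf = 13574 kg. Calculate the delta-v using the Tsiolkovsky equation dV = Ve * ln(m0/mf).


Ve = 430 * 9.81 = 4218.3 m/s
dV = 4218.3 * ln(45948/13574) = 5144 m/s

5144 m/s


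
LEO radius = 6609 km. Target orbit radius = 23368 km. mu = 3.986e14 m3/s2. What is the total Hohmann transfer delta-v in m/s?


V1 = sqrt(mu/r1) = 7766.06 m/s
dV1 = V1*(sqrt(2*r2/(r1+r2)) - 1) = 1930.83 m/s
V2 = sqrt(mu/r2) = 4130.07 m/s
dV2 = V2*(1 - sqrt(2*r1/(r1+r2))) = 1387.57 m/s
Total dV = 3318 m/s

3318 m/s


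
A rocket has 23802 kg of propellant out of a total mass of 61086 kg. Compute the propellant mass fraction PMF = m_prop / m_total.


PMF = 23802 / 61086 = 0.39

0.39


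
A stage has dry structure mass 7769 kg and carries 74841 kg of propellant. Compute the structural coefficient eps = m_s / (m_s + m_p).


eps = 7769 / (7769 + 74841) = 0.094

0.094


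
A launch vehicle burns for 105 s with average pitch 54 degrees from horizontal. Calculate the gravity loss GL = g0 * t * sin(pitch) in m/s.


GL = 9.81 * 105 * sin(54 deg) = 833 m/s

833 m/s


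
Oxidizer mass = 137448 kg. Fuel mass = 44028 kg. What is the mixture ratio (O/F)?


MR = 137448 / 44028 = 3.12

3.12


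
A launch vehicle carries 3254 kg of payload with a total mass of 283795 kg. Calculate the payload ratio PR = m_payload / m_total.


PR = 3254 / 283795 = 0.0115

0.0115


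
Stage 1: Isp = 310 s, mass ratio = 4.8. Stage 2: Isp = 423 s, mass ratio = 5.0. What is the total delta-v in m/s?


dV1 = 310 * 9.81 * ln(4.8) = 4770.3 m/s
dV2 = 423 * 9.81 * ln(5.0) = 6678.6 m/s
Total dV = 4770.3 + 6678.6 = 11448.9 m/s ~ 11449 m/s

11449 m/s


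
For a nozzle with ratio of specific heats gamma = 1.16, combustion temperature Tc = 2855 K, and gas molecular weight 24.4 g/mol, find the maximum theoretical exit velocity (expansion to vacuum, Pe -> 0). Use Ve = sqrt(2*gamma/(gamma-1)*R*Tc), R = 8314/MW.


R = 8314 / 24.4 = 340.74 J/(kg.K)
Ve = sqrt(2 * 1.16 / (1.16 - 1) * 340.74 * 2855) = 3756 m/s

3756 m/s


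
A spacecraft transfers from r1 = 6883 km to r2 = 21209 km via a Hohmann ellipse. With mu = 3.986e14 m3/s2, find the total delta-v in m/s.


V1 = sqrt(mu/r1) = 7609.91 m/s
dV1 = V1*(sqrt(2*r2/(r1+r2)) - 1) = 1741.2 m/s
V2 = sqrt(mu/r2) = 4335.19 m/s
dV2 = V2*(1 - sqrt(2*r1/(r1+r2))) = 1300.46 m/s
Total dV = 3042 m/s

3042 m/s


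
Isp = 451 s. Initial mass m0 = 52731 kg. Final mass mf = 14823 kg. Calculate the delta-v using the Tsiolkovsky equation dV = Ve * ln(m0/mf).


Ve = 451 * 9.81 = 4424.31 m/s
dV = 4424.31 * ln(52731/14823) = 5615 m/s

5615 m/s


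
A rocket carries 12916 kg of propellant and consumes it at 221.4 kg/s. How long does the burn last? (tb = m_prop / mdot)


tb = 12916 / 221.4 = 58.3 s

58.3 s


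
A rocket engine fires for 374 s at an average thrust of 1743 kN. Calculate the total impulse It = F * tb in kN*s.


It = 1743 * 374 = 651882 kN*s

651882 kN*s


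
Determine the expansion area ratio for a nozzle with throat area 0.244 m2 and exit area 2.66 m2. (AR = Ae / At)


AR = 2.66 / 0.244 = 10.9

10.9


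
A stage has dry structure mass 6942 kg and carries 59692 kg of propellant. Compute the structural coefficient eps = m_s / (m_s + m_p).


eps = 6942 / (6942 + 59692) = 0.1042

0.1042


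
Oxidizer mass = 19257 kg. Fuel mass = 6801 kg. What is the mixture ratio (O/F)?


MR = 19257 / 6801 = 2.83

2.83


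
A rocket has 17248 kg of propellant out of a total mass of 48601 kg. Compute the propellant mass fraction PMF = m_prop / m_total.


PMF = 17248 / 48601 = 0.355

0.355


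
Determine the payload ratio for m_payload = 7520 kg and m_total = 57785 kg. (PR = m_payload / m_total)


PR = 7520 / 57785 = 0.1301

0.1301


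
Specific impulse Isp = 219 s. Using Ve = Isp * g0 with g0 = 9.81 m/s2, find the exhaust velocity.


Ve = Isp * g0 = 219 * 9.81 = 2148.4 m/s

2148.4 m/s


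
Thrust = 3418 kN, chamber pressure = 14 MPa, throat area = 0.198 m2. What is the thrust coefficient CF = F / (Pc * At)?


CF = 3418000 / (14e6 * 0.198) = 1.23

1.23


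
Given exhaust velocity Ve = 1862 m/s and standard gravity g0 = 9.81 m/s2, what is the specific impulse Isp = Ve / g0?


Isp = Ve / g0 = 1862 / 9.81 = 189.8 s

189.8 s


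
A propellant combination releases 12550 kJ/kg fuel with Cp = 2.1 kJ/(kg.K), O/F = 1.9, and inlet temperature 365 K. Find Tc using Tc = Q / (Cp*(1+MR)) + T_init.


Tc = 12550 / (2.1 * (1 + 1.9)) + 365 = 2426 K

2426 K


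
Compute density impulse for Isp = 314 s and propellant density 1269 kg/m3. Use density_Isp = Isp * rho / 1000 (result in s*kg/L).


rho*Isp = 314 * 1269 / 1000 = 398 s*kg/L

398 s*kg/L


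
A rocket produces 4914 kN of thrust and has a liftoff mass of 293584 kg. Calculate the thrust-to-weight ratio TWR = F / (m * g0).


TWR = 4914000 / (293584 * 9.81) = 1.71

1.71


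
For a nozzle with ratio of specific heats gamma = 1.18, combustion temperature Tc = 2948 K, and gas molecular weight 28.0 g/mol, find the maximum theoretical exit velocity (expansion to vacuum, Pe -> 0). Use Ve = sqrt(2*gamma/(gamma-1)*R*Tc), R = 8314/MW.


R = 8314 / 28.0 = 296.93 J/(kg.K)
Ve = sqrt(2 * 1.18 / (1.18 - 1) * 296.93 * 2948) = 3388 m/s

3388 m/s


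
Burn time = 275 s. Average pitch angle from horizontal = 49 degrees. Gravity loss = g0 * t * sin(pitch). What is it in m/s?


GL = 9.81 * 275 * sin(49 deg) = 2036 m/s

2036 m/s


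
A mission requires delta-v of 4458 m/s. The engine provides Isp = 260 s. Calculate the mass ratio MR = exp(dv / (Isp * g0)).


Ve = 260 * 9.81 = 2550.6 m/s
MR = exp(4458 / 2550.6) = 5.742

5.742


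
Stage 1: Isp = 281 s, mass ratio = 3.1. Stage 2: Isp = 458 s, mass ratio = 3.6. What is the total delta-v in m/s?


dV1 = 281 * 9.81 * ln(3.1) = 3118.8 m/s
dV2 = 458 * 9.81 * ln(3.6) = 5755.2 m/s
Total dV = 3118.8 + 5755.2 = 8874.0 m/s ~ 8874 m/s

8874 m/s


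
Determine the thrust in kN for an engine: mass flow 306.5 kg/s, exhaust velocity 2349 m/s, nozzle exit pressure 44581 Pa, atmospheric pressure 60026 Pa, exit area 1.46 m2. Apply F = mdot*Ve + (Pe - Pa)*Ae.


F = 306.5 * 2349 + (44581 - 60026) * 1.46 = 697419.0 N = 697.4 kN

697.4 kN


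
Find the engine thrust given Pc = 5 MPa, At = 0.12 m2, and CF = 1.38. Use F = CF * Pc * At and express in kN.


F = 1.38 * 5e6 * 0.12 = 828000.0 N = 828.0 kN

828.0 kN


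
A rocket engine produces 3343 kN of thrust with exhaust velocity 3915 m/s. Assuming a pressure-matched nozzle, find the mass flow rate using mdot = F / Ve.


mdot = F / Ve = 3343000 / 3915 = 853.9 kg/s

853.9 kg/s


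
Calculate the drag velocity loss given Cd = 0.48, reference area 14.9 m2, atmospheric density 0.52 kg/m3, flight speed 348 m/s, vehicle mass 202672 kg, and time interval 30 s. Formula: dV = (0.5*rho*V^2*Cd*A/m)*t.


D = 0.5 * 0.52 * 348^2 * 0.48 * 14.9 = 225195.31 N
a = 225195.31 / 202672 = 1.1111 m/s2
dV = 1.1111 * 30 = 33.3 m/s

33.3 m/s


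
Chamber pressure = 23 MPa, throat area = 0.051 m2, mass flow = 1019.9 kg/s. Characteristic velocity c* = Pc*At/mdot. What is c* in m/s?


c* = 23e6 * 0.051 / 1019.9 = 1150 m/s

1150 m/s


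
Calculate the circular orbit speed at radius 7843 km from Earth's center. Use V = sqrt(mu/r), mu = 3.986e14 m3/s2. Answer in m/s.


V = sqrt(3.986e14 / 7843000) = 7129 m/s

7129 m/s


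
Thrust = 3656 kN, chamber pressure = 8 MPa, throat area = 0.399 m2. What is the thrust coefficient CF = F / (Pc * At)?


CF = 3656000 / (8e6 * 0.399) = 1.15

1.15


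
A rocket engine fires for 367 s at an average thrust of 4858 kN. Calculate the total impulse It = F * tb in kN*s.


It = 4858 * 367 = 1782886 kN*s

1782886 kN*s


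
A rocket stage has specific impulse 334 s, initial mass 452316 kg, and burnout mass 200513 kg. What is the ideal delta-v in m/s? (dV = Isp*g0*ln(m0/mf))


Ve = 334 * 9.81 = 3276.54 m/s
dV = 3276.54 * ln(452316/200513) = 2665 m/s

2665 m/s


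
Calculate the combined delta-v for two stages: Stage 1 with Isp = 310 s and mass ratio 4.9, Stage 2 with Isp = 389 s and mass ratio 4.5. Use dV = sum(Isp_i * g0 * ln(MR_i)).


dV1 = 310 * 9.81 * ln(4.9) = 4833.0 m/s
dV2 = 389 * 9.81 * ln(4.5) = 5739.7 m/s
Total dV = 4833.0 + 5739.7 = 10572.7 m/s ~ 10573 m/s

10573 m/s


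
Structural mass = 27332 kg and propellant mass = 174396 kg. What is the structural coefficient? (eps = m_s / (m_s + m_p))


eps = 27332 / (27332 + 174396) = 0.1355

0.1355


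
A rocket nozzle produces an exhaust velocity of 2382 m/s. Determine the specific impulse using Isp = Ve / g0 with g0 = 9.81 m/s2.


Isp = Ve / g0 = 2382 / 9.81 = 242.8 s

242.8 s


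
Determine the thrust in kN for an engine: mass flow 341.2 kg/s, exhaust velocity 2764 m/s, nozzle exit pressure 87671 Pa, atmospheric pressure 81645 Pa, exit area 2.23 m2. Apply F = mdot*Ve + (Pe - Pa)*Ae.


F = 341.2 * 2764 + (87671 - 81645) * 2.23 = 956515.0 N = 956.5 kN

956.5 kN


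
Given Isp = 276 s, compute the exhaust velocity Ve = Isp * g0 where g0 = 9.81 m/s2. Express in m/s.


Ve = Isp * g0 = 276 * 9.81 = 2707.6 m/s

2707.6 m/s


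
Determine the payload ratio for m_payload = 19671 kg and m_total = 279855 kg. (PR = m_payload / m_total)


PR = 19671 / 279855 = 0.0703

0.0703


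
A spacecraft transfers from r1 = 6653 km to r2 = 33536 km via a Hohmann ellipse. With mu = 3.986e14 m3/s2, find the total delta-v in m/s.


V1 = sqrt(mu/r1) = 7740.34 m/s
dV1 = V1*(sqrt(2*r2/(r1+r2)) - 1) = 2259.13 m/s
V2 = sqrt(mu/r2) = 3447.57 m/s
dV2 = V2*(1 - sqrt(2*r1/(r1+r2))) = 1463.84 m/s
Total dV = 3723 m/s

3723 m/s


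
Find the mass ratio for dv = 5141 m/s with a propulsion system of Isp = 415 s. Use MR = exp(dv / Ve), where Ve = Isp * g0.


Ve = 415 * 9.81 = 4071.15 m/s
MR = exp(5141 / 4071.15) = 3.535

3.535


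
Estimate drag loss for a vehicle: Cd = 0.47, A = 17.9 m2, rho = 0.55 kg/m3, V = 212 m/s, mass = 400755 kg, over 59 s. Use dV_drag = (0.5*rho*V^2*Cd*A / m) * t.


D = 0.5 * 0.55 * 212^2 * 0.47 * 17.9 = 103981.31 N
a = 103981.31 / 400755 = 0.2595 m/s2
dV = 0.2595 * 59 = 15.3 m/s

15.3 m/s


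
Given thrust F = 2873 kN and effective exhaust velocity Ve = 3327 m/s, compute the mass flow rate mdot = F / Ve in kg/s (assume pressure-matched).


mdot = F / Ve = 2873000 / 3327 = 863.5 kg/s

863.5 kg/s


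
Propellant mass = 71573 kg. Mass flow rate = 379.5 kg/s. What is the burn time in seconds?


tb = 71573 / 379.5 = 188.6 s

188.6 s
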